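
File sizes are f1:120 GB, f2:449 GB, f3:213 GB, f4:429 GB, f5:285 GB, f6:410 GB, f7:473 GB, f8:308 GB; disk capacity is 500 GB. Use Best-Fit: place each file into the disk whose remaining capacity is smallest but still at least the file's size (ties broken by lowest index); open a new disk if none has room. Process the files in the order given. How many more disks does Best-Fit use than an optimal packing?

1

Best-Fit: [120,213] [449] [429] [285] [410] [473] [308] → 7 disks.
Total size 2687 GB; any packing needs at least ⌈2687/500⌉ = 6 disks.
An optimal packing achieves that bound: [473] [449] [429] [410] [308,120] [285,213] → 6 disks.
Excess: 7 − 6 = 1.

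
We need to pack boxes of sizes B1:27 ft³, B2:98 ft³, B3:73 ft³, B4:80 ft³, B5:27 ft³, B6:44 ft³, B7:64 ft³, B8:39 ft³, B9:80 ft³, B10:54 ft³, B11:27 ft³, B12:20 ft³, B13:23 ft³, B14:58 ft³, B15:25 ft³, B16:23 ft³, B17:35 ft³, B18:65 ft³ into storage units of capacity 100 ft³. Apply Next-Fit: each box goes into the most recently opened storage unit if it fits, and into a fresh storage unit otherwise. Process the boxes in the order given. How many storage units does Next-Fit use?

13 storage units

storage unit 1: place B1 (27 ft³), 73 ft³ left
storage unit 2: place B2 (98 ft³), 2 ft³ left
storage unit 3: place B3 (73 ft³), 27 ft³ left
storage unit 4: place B4 (80 ft³), 20 ft³ left
storage unit 5: place B5 (27 ft³), 73 ft³ left
storage unit 5: place B6 (44 ft³), 29 ft³ left
storage unit 6: place B7 (64 ft³), 36 ft³ left
storage unit 7: place B8 (39 ft³), 61 ft³ left
storage unit 8: place B9 (80 ft³), 20 ft³ left
storage unit 9: place B10 (54 ft³), 46 ft³ left
storage unit 9: place B11 (27 ft³), 19 ft³ left
storage unit 10: place B12 (20 ft³), 80 ft³ left
storage unit 10: place B13 (23 ft³), 57 ft³ left
storage unit 11: place B14 (58 ft³), 42 ft³ left
storage unit 11: place B15 (25 ft³), 17 ft³ left
storage unit 12: place B16 (23 ft³), 77 ft³ left
storage unit 12: place B17 (35 ft³), 42 ft³ left
storage unit 13: place B18 (65 ft³), 35 ft³ left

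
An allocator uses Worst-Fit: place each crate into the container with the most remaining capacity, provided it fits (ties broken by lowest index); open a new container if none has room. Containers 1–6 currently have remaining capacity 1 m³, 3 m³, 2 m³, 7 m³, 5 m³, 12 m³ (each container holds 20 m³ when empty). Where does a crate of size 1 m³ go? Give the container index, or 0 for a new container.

Containers with room: container 1 (1 m³), container 2 (3 m³), container 3 (2 m³), container 4 (7 m³), container 5 (5 m³), container 6 (12 m³).
Most room is container 6 with 12 m³ free.

6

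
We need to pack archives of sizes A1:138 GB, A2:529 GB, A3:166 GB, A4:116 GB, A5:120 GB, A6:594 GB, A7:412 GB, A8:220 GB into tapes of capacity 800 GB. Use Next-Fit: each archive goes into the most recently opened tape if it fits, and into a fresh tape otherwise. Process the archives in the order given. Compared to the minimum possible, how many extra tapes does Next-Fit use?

Next-Fit: [138,529] [166,116,120] [594] [412,220] → 4 tapes.
Total size 2295 GB; any packing needs at least ⌈2295/800⌉ = 3 tapes.
An optimal packing achieves that bound: [594,166] [529,220] [412,138,120,116] → 3 tapes.
Excess: 4 − 3 = 1.

1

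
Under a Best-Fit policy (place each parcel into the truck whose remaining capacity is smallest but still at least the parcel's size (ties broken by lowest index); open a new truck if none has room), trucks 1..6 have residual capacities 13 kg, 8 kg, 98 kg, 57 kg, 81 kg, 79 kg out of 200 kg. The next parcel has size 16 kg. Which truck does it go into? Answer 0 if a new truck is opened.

4

Trucks with room: truck 3 (98 kg), truck 4 (57 kg), truck 5 (81 kg), truck 6 (79 kg).
Tightest fit is truck 4 with 57 kg free.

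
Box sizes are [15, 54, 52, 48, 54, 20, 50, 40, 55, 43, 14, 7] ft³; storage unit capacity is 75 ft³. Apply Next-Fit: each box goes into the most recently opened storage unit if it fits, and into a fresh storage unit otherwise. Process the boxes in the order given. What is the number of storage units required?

Put 15 ft³ in storage unit 1; 60 ft³ remain.
Put 54 ft³ in storage unit 1; 6 ft³ remain.
Put 52 ft³ in storage unit 2; 23 ft³ remain.
Put 48 ft³ in storage unit 3; 27 ft³ remain.
Put 54 ft³ in storage unit 4; 21 ft³ remain.
Put 20 ft³ in storage unit 4; 1 ft³ remain.
Put 50 ft³ in storage unit 5; 25 ft³ remain.
Put 40 ft³ in storage unit 6; 35 ft³ remain.
Put 55 ft³ in storage unit 7; 20 ft³ remain.
Put 43 ft³ in storage unit 8; 32 ft³ remain.
Put 14 ft³ in storage unit 8; 18 ft³ remain.
Put 7 ft³ in storage unit 8; 11 ft³ remain.
Final storage units: [15,54] [52] [48] [54,20] [50] [40] [55] [43,14,7].

8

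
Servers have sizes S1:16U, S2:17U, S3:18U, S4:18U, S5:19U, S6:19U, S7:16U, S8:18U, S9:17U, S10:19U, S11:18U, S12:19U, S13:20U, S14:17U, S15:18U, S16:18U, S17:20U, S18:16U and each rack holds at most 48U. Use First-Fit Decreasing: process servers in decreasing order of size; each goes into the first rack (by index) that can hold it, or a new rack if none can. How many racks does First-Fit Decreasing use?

Sorted descending: 20, 20, 19, 19, 19, 19, 18, 18, 18, 18, 18, 18, 17, 17, 17, 16, 16, 16.
Put 20U in rack 1; 28U remain.
Put 20U in rack 1; 8U remain.
Put 19U in rack 2; 29U remain.
Put 19U in rack 2; 10U remain.
Put 19U in rack 3; 29U remain.
Put 19U in rack 3; 10U remain.
Put 18U in rack 4; 30U remain.
Put 18U in rack 4; 12U remain.
Put 18U in rack 5; 30U remain.
Put 18U in rack 5; 12U remain.
Put 18U in rack 6; 30U remain.
Put 18U in rack 6; 12U remain.
Put 17U in rack 7; 31U remain.
Put 17U in rack 7; 14U remain.
Put 17U in rack 8; 31U remain.
Put 16U in rack 8; 15U remain.
Put 16U in rack 9; 32U remain.
Put 16U in rack 9; 16U remain.
Final racks: [20,20] [19,19] [19,19] [18,18] [18,18] [18,18] [17,17] [17,16] [16,16].

9 racks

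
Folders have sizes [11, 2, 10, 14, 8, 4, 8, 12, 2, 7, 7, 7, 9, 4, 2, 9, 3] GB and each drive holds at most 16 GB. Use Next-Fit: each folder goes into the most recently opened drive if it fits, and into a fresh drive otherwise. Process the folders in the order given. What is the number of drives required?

10

11 GB → drive 1 (remaining 5 GB)
2 GB → drive 1 (remaining 3 GB)
10 GB → drive 2 (remaining 6 GB)
14 GB → drive 3 (remaining 2 GB)
8 GB → drive 4 (remaining 8 GB)
4 GB → drive 4 (remaining 4 GB)
8 GB → drive 5 (remaining 8 GB)
12 GB → drive 6 (remaining 4 GB)
2 GB → drive 6 (remaining 2 GB)
7 GB → drive 7 (remaining 9 GB)
7 GB → drive 7 (remaining 2 GB)
7 GB → drive 8 (remaining 9 GB)
9 GB → drive 8 (remaining 0 GB)
4 GB → drive 9 (remaining 12 GB)
2 GB → drive 9 (remaining 10 GB)
9 GB → drive 9 (remaining 1 GB)
3 GB → drive 10 (remaining 13 GB)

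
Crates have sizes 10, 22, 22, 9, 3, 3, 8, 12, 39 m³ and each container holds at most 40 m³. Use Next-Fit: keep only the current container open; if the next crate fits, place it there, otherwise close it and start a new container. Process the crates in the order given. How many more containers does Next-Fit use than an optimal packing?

Next-Fit: [10,22] [22,9,3,3] [8,12] [39] → 4 containers.
Total size 128 m³; any packing needs at least ⌈128/40⌉ = 4 containers.
So 4 is already optimal.

0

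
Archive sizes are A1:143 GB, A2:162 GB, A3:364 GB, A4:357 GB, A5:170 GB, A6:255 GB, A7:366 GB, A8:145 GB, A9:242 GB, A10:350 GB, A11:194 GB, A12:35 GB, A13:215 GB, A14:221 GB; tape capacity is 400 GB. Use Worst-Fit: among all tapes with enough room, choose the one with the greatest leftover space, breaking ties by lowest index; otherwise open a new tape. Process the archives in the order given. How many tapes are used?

11

Put A1 (143 GB) in tape 1; 257 GB remain.
Put A2 (162 GB) in tape 1; 95 GB remain.
Put A3 (364 GB) in tape 2; 36 GB remain.
Put A4 (357 GB) in tape 3; 43 GB remain.
Put A5 (170 GB) in tape 4; 230 GB remain.
Put A6 (255 GB) in tape 5; 145 GB remain.
Put A7 (366 GB) in tape 6; 34 GB remain.
Put A8 (145 GB) in tape 4; 85 GB remain.
Put A9 (242 GB) in tape 7; 158 GB remain.
Put A10 (350 GB) in tape 8; 50 GB remain.
Put A11 (194 GB) in tape 9; 206 GB remain.
Put A12 (35 GB) in tape 9; 171 GB remain.
Put A13 (215 GB) in tape 10; 185 GB remain.
Put A14 (221 GB) in tape 11; 179 GB remain.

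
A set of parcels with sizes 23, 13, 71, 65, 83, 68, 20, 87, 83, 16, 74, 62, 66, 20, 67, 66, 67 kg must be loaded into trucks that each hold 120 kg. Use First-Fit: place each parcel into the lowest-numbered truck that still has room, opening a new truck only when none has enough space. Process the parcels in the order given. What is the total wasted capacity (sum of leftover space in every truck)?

Put 23 kg in truck 1; 97 kg remain.
Put 13 kg in truck 1; 84 kg remain.
Put 71 kg in truck 1; 13 kg remain.
Put 65 kg in truck 2; 55 kg remain.
Put 83 kg in truck 3; 37 kg remain.
Put 68 kg in truck 4; 52 kg remain.
Put 20 kg in truck 2; 35 kg remain.
Put 87 kg in truck 5; 33 kg remain.
Put 83 kg in truck 6; 37 kg remain.
Put 16 kg in truck 2; 19 kg remain.
Put 74 kg in truck 7; 46 kg remain.
Put 62 kg in truck 8; 58 kg remain.
Put 66 kg in truck 9; 54 kg remain.
Put 20 kg in truck 3; 17 kg remain.
Put 67 kg in truck 10; 53 kg remain.
Put 66 kg in truck 11; 54 kg remain.
Put 67 kg in truck 12; 53 kg remain.
12 trucks × 120 kg = 1440 kg; used 951 kg; unused 489 kg.

489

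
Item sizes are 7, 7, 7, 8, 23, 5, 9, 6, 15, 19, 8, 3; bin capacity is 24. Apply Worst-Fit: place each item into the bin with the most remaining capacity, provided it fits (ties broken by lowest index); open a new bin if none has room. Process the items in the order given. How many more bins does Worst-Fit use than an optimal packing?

1

Worst-Fit: [7,7,7] [8,5,9] [23] [6,15] [19] [8,3] → 6 bins.
Total size 117; any packing needs at least ⌈117/24⌉ = 5 bins.
An optimal packing achieves that bound: [23] [19,5] [15,9] [8,8,7] [7,7,6,3] → 5 bins.
Excess: 6 − 5 = 1.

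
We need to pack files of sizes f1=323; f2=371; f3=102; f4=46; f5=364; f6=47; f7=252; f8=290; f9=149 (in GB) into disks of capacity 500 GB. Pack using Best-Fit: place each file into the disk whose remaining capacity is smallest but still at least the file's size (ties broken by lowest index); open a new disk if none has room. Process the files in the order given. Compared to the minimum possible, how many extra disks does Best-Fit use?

0

Best-Fit: [323,46,47] [371,102] [364] [252] [290,149] → 5 disks.
5 files exceed 250 GB (half the capacity), and no two of those can share a disk, so at least 5 disks are needed.
So 5 is already optimal.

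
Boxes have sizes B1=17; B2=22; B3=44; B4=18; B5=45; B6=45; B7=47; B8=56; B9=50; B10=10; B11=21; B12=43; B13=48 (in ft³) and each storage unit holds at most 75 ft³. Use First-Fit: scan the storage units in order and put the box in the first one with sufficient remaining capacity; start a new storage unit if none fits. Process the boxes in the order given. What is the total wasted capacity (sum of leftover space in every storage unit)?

B1 (17 ft³) → storage unit 1 (remaining 58 ft³)
B2 (22 ft³) → storage unit 1 (remaining 36 ft³)
B3 (44 ft³) → storage unit 2 (remaining 31 ft³)
B4 (18 ft³) → storage unit 1 (remaining 18 ft³)
B5 (45 ft³) → storage unit 3 (remaining 30 ft³)
B6 (45 ft³) → storage unit 4 (remaining 30 ft³)
B7 (47 ft³) → storage unit 5 (remaining 28 ft³)
B8 (56 ft³) → storage unit 6 (remaining 19 ft³)
B9 (50 ft³) → storage unit 7 (remaining 25 ft³)
B10 (10 ft³) → storage unit 1 (remaining 8 ft³)
B11 (21 ft³) → storage unit 2 (remaining 10 ft³)
B12 (43 ft³) → storage unit 8 (remaining 32 ft³)
B13 (48 ft³) → storage unit 9 (remaining 27 ft³)
9 storage units × 75 ft³ = 675 ft³; used 466 ft³; unused 209 ft³.

209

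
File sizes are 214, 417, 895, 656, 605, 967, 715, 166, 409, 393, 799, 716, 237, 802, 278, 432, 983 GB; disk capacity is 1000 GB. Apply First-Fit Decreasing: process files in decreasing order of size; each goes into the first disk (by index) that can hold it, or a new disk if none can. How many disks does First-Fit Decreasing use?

11

Sorted descending: 983, 967, 895, 802, 799, 716, 715, 656, 605, 432, 417, 409, 393, 278, 237, 214, 166.
disk 1: place 983 GB, 17 GB left
disk 2: place 967 GB, 33 GB left
disk 3: place 895 GB, 105 GB left
disk 4: place 802 GB, 198 GB left
disk 5: place 799 GB, 201 GB left
disk 6: place 716 GB, 284 GB left
disk 7: place 715 GB, 285 GB left
disk 8: place 656 GB, 344 GB left
disk 9: place 605 GB, 395 GB left
disk 10: place 432 GB, 568 GB left
disk 10: place 417 GB, 151 GB left
disk 11: place 409 GB, 591 GB left
disk 9: place 393 GB, 2 GB left
disk 6: place 278 GB, 6 GB left
disk 7: place 237 GB, 48 GB left
disk 8: place 214 GB, 130 GB left
disk 4: place 166 GB, 32 GB left
Final disks: [983] [967] [895] [802,166] [799] [716,278] [715,237] [656,214] [605,393] [432,417] [409].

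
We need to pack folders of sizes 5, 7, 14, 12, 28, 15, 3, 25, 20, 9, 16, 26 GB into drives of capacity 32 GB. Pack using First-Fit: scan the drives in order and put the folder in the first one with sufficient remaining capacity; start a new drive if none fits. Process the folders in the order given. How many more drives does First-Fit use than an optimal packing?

1

First-Fit: [5,7,14,3] [12,15] [28] [25] [20,9] [16] [26] → 7 drives.
Total size 180 GB; any packing needs at least ⌈180/32⌉ = 6 drives.
An optimal packing achieves that bound: [28,3] [26,5] [25,7] [20,12] [16,15] [14,9] → 6 drives.
Excess: 7 − 6 = 1.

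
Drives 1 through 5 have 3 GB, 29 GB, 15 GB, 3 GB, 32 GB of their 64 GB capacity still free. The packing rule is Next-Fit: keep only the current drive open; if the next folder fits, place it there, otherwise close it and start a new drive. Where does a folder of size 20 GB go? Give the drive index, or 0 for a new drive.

Next-Fit only looks at drive 5, which has 32 GB free.
20 GB fits there.

5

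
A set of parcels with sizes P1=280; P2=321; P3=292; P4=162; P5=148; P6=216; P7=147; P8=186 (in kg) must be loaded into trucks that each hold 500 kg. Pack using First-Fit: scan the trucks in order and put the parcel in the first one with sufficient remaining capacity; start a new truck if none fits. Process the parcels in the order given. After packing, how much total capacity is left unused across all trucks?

248

truck 1: place P1 (280 kg), 220 kg left
truck 2: place P2 (321 kg), 179 kg left
truck 3: place P3 (292 kg), 208 kg left
truck 1: place P4 (162 kg), 58 kg left
truck 2: place P5 (148 kg), 31 kg left
truck 4: place P6 (216 kg), 284 kg left
truck 3: place P7 (147 kg), 61 kg left
truck 4: place P8 (186 kg), 98 kg left
4 trucks × 500 kg = 2000 kg; used 1752 kg; unused 248 kg.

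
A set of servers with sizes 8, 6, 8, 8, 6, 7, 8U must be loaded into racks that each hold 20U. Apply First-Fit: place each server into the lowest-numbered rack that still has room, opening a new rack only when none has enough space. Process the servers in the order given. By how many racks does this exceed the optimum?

First-Fit: [8,6,6] [8,8] [7,8] → 3 racks.
Total size 51U; any packing needs at least ⌈51/20⌉ = 3 racks.
So 3 is already optimal.

0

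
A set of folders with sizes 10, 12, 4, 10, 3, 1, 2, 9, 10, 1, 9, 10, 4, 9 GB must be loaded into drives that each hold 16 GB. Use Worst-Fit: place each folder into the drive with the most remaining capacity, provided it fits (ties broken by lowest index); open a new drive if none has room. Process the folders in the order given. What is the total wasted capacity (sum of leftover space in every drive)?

34

10 GB → drive 1 (remaining 6 GB)
12 GB → drive 2 (remaining 4 GB)
4 GB → drive 1 (remaining 2 GB)
10 GB → drive 3 (remaining 6 GB)
3 GB → drive 3 (remaining 3 GB)
1 GB → drive 2 (remaining 3 GB)
2 GB → drive 2 (remaining 1 GB)
9 GB → drive 4 (remaining 7 GB)
10 GB → drive 5 (remaining 6 GB)
1 GB → drive 4 (remaining 6 GB)
9 GB → drive 6 (remaining 7 GB)
10 GB → drive 7 (remaining 6 GB)
4 GB → drive 6 (remaining 3 GB)
9 GB → drive 8 (remaining 7 GB)
8 drives × 16 GB = 128 GB; used 94 GB; unused 34 GB.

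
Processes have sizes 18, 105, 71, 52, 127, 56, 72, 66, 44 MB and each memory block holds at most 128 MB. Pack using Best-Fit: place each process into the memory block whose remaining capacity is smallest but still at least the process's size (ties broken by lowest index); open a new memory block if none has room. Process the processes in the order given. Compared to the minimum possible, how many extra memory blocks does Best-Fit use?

Best-Fit: [18,105] [71,52] [127] [56,72] [66,44] → 5 memory blocks.
Total size 611 MB; any packing needs at least ⌈611/128⌉ = 5 memory blocks.
So 5 is already optimal.

0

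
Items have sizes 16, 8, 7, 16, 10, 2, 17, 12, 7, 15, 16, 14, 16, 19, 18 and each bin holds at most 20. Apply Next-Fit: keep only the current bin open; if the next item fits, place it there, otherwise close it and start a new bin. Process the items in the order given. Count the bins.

12

16 → bin 1 (remaining 4)
8 → bin 2 (remaining 12)
7 → bin 2 (remaining 5)
16 → bin 3 (remaining 4)
10 → bin 4 (remaining 10)
2 → bin 4 (remaining 8)
17 → bin 5 (remaining 3)
12 → bin 6 (remaining 8)
7 → bin 6 (remaining 1)
15 → bin 7 (remaining 5)
16 → bin 8 (remaining 4)
14 → bin 9 (remaining 6)
16 → bin 10 (remaining 4)
19 → bin 11 (remaining 1)
18 → bin 12 (remaining 2)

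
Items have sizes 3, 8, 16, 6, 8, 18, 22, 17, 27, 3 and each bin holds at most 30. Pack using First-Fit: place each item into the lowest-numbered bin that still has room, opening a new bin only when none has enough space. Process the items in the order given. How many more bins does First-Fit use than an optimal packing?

First-Fit: [3,8,16,3] [6,8] [18] [22] [17] [27] → 6 bins.
Total size 128; any packing needs at least ⌈128/30⌉ = 5 bins.
An optimal packing achieves that bound: [27,3] [22,8] [18,8,3] [17,6] [16] → 5 bins.
Excess: 6 − 5 = 1.

1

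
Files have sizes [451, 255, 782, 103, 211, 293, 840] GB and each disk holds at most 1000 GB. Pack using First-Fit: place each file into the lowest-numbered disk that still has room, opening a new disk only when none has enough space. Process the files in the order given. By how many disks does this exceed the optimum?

1

First-Fit: [451,255,103] [782,211] [293] [840] → 4 disks.
Total size 2935 GB; any packing needs at least ⌈2935/1000⌉ = 3 disks.
An optimal packing achieves that bound: [840,103] [782,211] [451,293,255] → 3 disks.
Excess: 4 − 3 = 1.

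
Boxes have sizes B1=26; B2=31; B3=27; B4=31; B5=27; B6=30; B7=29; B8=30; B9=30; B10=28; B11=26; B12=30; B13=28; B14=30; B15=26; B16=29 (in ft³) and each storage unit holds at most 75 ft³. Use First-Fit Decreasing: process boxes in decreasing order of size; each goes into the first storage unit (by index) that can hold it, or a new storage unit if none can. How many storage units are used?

Sorted descending: 31, 31, 30, 30, 30, 30, 30, 29, 29, 28, 28, 27, 27, 26, 26, 26.
Put 31 ft³ in storage unit 1; 44 ft³ remain.
Put 31 ft³ in storage unit 1; 13 ft³ remain.
Put 30 ft³ in storage unit 2; 45 ft³ remain.
Put 30 ft³ in storage unit 2; 15 ft³ remain.
Put 30 ft³ in storage unit 3; 45 ft³ remain.
Put 30 ft³ in storage unit 3; 15 ft³ remain.
Put 30 ft³ in storage unit 4; 45 ft³ remain.
Put 29 ft³ in storage unit 4; 16 ft³ remain.
Put 29 ft³ in storage unit 5; 46 ft³ remain.
Put 28 ft³ in storage unit 5; 18 ft³ remain.
Put 28 ft³ in storage unit 6; 47 ft³ remain.
Put 27 ft³ in storage unit 6; 20 ft³ remain.
Put 27 ft³ in storage unit 7; 48 ft³ remain.
Put 26 ft³ in storage unit 7; 22 ft³ remain.
Put 26 ft³ in storage unit 8; 49 ft³ remain.
Put 26 ft³ in storage unit 8; 23 ft³ remain.
Final storage units: [31,31] [30,30] [30,30] [30,29] [29,28] [28,27] [27,26] [26,26].

8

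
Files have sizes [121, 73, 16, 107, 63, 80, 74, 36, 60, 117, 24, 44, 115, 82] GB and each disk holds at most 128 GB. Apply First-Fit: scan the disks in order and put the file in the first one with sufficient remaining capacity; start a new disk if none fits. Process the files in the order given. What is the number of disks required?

9 disks

Put 121 GB in disk 1; 7 GB remain.
Put 73 GB in disk 2; 55 GB remain.
Put 16 GB in disk 2; 39 GB remain.
Put 107 GB in disk 3; 21 GB remain.
Put 63 GB in disk 4; 65 GB remain.
Put 80 GB in disk 5; 48 GB remain.
Put 74 GB in disk 6; 54 GB remain.
Put 36 GB in disk 2; 3 GB remain.
Put 60 GB in disk 4; 5 GB remain.
Put 117 GB in disk 7; 11 GB remain.
Put 24 GB in disk 5; 24 GB remain.
Put 44 GB in disk 6; 10 GB remain.
Put 115 GB in disk 8; 13 GB remain.
Put 82 GB in disk 9; 46 GB remain.
Final disks: [121] [73,16,36] [107] [63,60] [80,24] [74,44] [117] [115] [82].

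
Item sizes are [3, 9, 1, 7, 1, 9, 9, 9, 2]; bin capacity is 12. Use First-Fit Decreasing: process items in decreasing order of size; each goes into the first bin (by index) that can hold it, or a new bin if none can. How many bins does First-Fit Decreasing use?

5 bins

Sorted descending: 9, 9, 9, 9, 7, 3, 2, 1, 1.
Put 9 in bin 1; 3 remain.
Put 9 in bin 2; 3 remain.
Put 9 in bin 3; 3 remain.
Put 9 in bin 4; 3 remain.
Put 7 in bin 5; 5 remain.
Put 3 in bin 1; 0 remain.
Put 2 in bin 2; 1 remain.
Put 1 in bin 2; 0 remain.
Put 1 in bin 3; 2 remain.
Final bins: [9,3] [9,2,1] [9,1] [9] [7].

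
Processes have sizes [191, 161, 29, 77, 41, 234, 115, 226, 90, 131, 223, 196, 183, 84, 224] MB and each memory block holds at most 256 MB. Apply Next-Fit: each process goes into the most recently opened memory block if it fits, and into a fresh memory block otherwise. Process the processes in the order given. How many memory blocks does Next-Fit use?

191 MB → memory block 1 (remaining 65 MB)
161 MB → memory block 2 (remaining 95 MB)
29 MB → memory block 2 (remaining 66 MB)
77 MB → memory block 3 (remaining 179 MB)
41 MB → memory block 3 (remaining 138 MB)
234 MB → memory block 4 (remaining 22 MB)
115 MB → memory block 5 (remaining 141 MB)
226 MB → memory block 6 (remaining 30 MB)
90 MB → memory block 7 (remaining 166 MB)
131 MB → memory block 7 (remaining 35 MB)
223 MB → memory block 8 (remaining 33 MB)
196 MB → memory block 9 (remaining 60 MB)
183 MB → memory block 10 (remaining 73 MB)
84 MB → memory block 11 (remaining 172 MB)
224 MB → memory block 12 (remaining 32 MB)

12 memory blocks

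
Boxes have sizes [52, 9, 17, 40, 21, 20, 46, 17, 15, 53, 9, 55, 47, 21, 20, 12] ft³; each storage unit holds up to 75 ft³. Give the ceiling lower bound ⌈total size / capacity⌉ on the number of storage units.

Total size = 52 + 9 + 17 + 40 + 21 + 20 + 46 + 17 + 15 + 53 + 9 + 55 + 47 + 21 + 20 + 12 = 454 ft³.
⌈454 / 75⌉ = 7.

7 storage units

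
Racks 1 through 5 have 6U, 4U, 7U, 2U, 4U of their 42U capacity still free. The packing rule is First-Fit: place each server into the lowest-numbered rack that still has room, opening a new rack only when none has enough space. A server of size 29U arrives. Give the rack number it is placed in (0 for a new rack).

0

No rack has ≥ 29U free, so a new rack is opened.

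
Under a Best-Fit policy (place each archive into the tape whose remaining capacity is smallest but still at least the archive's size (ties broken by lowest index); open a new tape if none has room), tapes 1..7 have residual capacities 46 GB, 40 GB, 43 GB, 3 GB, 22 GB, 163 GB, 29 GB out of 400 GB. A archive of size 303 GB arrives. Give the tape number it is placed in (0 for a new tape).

No tape has ≥ 303 GB free, so a new tape is opened.

0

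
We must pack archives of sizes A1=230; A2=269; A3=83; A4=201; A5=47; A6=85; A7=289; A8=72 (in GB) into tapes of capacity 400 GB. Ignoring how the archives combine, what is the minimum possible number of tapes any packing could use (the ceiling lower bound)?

Total size = 230 + 269 + 83 + 201 + 47 + 85 + 289 + 72 = 1276 GB.
⌈1276 / 400⌉ = 4.

4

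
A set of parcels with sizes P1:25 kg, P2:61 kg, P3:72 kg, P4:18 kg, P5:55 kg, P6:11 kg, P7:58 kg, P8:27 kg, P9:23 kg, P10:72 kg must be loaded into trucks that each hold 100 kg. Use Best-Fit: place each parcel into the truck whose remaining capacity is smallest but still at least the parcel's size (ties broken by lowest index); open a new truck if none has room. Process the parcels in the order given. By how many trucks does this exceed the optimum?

0

Best-Fit: [25,61,11] [72,18] [55,23] [58,27] [72] → 5 trucks.
Total size 422 kg; any packing needs at least ⌈422/100⌉ = 5 trucks.
So 5 is already optimal.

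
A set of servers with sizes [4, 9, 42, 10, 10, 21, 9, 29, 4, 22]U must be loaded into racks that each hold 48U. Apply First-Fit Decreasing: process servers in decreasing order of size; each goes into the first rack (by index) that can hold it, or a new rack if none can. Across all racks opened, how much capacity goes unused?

32

Sorted descending: 42, 29, 22, 21, 10, 10, 9, 9, 4, 4.
rack 1: place 42U, 6U left
rack 2: place 29U, 19U left
rack 3: place 22U, 26U left
rack 3: place 21U, 5U left
rack 2: place 10U, 9U left
rack 4: place 10U, 38U left
rack 2: place 9U, 0U left
rack 4: place 9U, 29U left
rack 1: place 4U, 2U left
rack 3: place 4U, 1U left
4 racks × 48U = 192U; used 160U; unused 32U.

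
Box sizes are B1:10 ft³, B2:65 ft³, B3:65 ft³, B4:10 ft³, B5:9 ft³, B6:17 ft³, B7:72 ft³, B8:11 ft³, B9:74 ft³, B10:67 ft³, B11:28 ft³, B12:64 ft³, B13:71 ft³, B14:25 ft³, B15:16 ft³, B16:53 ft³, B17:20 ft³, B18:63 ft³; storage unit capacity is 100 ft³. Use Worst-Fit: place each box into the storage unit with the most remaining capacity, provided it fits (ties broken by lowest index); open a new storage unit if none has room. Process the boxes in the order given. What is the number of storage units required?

Put B1 (10 ft³) in storage unit 1; 90 ft³ remain.
Put B2 (65 ft³) in storage unit 1; 25 ft³ remain.
Put B3 (65 ft³) in storage unit 2; 35 ft³ remain.
Put B4 (10 ft³) in storage unit 2; 25 ft³ remain.
Put B5 (9 ft³) in storage unit 1; 16 ft³ remain.
Put B6 (17 ft³) in storage unit 2; 8 ft³ remain.
Put B7 (72 ft³) in storage unit 3; 28 ft³ remain.
Put B8 (11 ft³) in storage unit 3; 17 ft³ remain.
Put B9 (74 ft³) in storage unit 4; 26 ft³ remain.
Put B10 (67 ft³) in storage unit 5; 33 ft³ remain.
Put B11 (28 ft³) in storage unit 5; 5 ft³ remain.
Put B12 (64 ft³) in storage unit 6; 36 ft³ remain.
Put B13 (71 ft³) in storage unit 7; 29 ft³ remain.
Put B14 (25 ft³) in storage unit 6; 11 ft³ remain.
Put B15 (16 ft³) in storage unit 7; 13 ft³ remain.
Put B16 (53 ft³) in storage unit 8; 47 ft³ remain.
Put B17 (20 ft³) in storage unit 8; 27 ft³ remain.
Put B18 (63 ft³) in storage unit 9; 37 ft³ remain.
Final storage units: [10,65,9] [65,10,17] [72,11] [74] [67,28] [64,25] [71,16] [53,20] [63].

9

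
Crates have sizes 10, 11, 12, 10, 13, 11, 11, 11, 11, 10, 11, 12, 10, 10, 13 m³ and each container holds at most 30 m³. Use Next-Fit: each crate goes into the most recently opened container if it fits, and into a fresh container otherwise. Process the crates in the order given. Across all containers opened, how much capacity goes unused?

Put 10 m³ in container 1; 20 m³ remain.
Put 11 m³ in container 1; 9 m³ remain.
Put 12 m³ in container 2; 18 m³ remain.
Put 10 m³ in container 2; 8 m³ remain.
Put 13 m³ in container 3; 17 m³ remain.
Put 11 m³ in container 3; 6 m³ remain.
Put 11 m³ in container 4; 19 m³ remain.
Put 11 m³ in container 4; 8 m³ remain.
Put 11 m³ in container 5; 19 m³ remain.
Put 10 m³ in container 5; 9 m³ remain.
Put 11 m³ in container 6; 19 m³ remain.
Put 12 m³ in container 6; 7 m³ remain.
Put 10 m³ in container 7; 20 m³ remain.
Put 10 m³ in container 7; 10 m³ remain.
Put 13 m³ in container 8; 17 m³ remain.
8 containers × 30 m³ = 240 m³; used 166 m³; unused 74 m³.

74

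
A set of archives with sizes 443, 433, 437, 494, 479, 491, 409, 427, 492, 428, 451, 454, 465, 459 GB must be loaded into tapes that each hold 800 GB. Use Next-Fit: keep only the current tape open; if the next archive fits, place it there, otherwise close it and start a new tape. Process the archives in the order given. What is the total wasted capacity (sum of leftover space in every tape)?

4838

Put 443 GB in tape 1; 357 GB remain.
Put 433 GB in tape 2; 367 GB remain.
Put 437 GB in tape 3; 363 GB remain.
Put 494 GB in tape 4; 306 GB remain.
Put 479 GB in tape 5; 321 GB remain.
Put 491 GB in tape 6; 309 GB remain.
Put 409 GB in tape 7; 391 GB remain.
Put 427 GB in tape 8; 373 GB remain.
Put 492 GB in tape 9; 308 GB remain.
Put 428 GB in tape 10; 372 GB remain.
Put 451 GB in tape 11; 349 GB remain.
Put 454 GB in tape 12; 346 GB remain.
Put 465 GB in tape 13; 335 GB remain.
Put 459 GB in tape 14; 341 GB remain.
14 tapes × 800 GB = 11200 GB; used 6362 GB; unused 4838 GB.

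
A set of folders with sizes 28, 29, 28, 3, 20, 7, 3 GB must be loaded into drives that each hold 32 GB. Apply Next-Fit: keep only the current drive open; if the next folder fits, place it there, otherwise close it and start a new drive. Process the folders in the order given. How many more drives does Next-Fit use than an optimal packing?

0

Next-Fit: [28] [29] [28,3] [20,7,3] → 4 drives.
Total size 118 GB; any packing needs at least ⌈118/32⌉ = 4 drives.
So 4 is already optimal.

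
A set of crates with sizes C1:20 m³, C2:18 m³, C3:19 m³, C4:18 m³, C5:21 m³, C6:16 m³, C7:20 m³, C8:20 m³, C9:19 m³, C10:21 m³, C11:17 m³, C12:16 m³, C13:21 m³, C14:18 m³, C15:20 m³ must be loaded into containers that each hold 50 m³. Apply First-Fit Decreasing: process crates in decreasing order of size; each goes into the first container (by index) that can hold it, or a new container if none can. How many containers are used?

Sorted descending: 21, 21, 21, 20, 20, 20, 20, 19, 19, 18, 18, 18, 17, 16, 16.
container 1: place 21 m³, 29 m³ left
container 1: place 21 m³, 8 m³ left
container 2: place 21 m³, 29 m³ left
container 2: place 20 m³, 9 m³ left
container 3: place 20 m³, 30 m³ left
container 3: place 20 m³, 10 m³ left
container 4: place 20 m³, 30 m³ left
container 4: place 19 m³, 11 m³ left
container 5: place 19 m³, 31 m³ left
container 5: place 18 m³, 13 m³ left
container 6: place 18 m³, 32 m³ left
container 6: place 18 m³, 14 m³ left
container 7: place 17 m³, 33 m³ left
container 7: place 16 m³, 17 m³ left
container 7: place 16 m³, 1 m³ left

7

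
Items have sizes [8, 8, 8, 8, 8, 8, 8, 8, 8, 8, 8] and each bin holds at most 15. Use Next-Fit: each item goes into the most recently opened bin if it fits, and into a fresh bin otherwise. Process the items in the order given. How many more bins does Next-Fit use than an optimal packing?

Next-Fit: [8] [8] [8] [8] [8] [8] [8] [8] [8] [8] [8] → 11 bins.
11 items exceed 7.5 (half the capacity), and no two of those can share a bin, so at least 11 bins are needed.
So 11 is already optimal.

0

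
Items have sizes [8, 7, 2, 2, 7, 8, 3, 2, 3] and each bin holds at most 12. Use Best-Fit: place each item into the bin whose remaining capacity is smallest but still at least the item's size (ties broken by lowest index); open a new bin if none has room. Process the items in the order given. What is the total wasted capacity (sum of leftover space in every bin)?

6

8 → bin 1 (remaining 4)
7 → bin 2 (remaining 5)
2 → bin 1 (remaining 2)
2 → bin 1 (remaining 0)
7 → bin 3 (remaining 5)
8 → bin 4 (remaining 4)
3 → bin 4 (remaining 1)
2 → bin 2 (remaining 3)
3 → bin 2 (remaining 0)
4 bins × 12 = 48; used 42; unused 6.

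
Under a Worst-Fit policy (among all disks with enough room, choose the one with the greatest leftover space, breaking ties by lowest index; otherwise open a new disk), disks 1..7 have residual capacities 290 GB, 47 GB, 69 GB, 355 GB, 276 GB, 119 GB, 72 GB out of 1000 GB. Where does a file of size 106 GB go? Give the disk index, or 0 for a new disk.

4

Disks with room: disk 1 (290 GB), disk 4 (355 GB), disk 5 (276 GB), disk 6 (119 GB).
Most room is disk 4 with 355 GB free.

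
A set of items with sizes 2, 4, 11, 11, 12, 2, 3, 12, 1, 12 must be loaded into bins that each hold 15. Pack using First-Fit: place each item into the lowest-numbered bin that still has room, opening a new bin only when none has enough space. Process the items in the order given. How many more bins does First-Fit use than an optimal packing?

1

First-Fit: [2,4,2,3,1] [11] [11] [12] [12] [12] → 6 bins.
Total size 70; any packing needs at least ⌈70/15⌉ = 5 bins.
An optimal packing achieves that bound: [12,3] [12,2,1] [12,2] [11,4] [11] → 5 bins.
Excess: 6 − 5 = 1.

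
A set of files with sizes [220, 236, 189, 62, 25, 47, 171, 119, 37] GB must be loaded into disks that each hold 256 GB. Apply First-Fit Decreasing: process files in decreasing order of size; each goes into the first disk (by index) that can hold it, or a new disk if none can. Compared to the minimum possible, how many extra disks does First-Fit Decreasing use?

First-Fit Decreasing: [236] [220,25] [189,62] [171,47,37] [119] → 5 disks.
Total size 1106 GB; any packing needs at least ⌈1106/256⌉ = 5 disks.
So 5 is already optimal.

0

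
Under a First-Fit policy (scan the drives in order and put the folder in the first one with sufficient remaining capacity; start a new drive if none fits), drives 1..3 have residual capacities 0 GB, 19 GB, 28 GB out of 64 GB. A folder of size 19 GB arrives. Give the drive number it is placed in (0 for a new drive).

Drives with room: drive 2 (19 GB), drive 3 (28 GB).
The first with room is drive 2.

2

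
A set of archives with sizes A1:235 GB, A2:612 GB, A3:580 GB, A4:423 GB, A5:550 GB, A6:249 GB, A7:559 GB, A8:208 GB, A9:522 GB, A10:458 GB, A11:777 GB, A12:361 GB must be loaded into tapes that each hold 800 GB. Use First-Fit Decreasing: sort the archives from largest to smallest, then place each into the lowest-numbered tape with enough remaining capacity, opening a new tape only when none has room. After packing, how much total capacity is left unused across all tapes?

866

Sorted descending: 777, 612, 580, 559, 550, 522, 458, 423, 361, 249, 235, 208.
777 GB → tape 1 (remaining 23 GB)
612 GB → tape 2 (remaining 188 GB)
580 GB → tape 3 (remaining 220 GB)
559 GB → tape 4 (remaining 241 GB)
550 GB → tape 5 (remaining 250 GB)
522 GB → tape 6 (remaining 278 GB)
458 GB → tape 7 (remaining 342 GB)
423 GB → tape 8 (remaining 377 GB)
361 GB → tape 8 (remaining 16 GB)
249 GB → tape 5 (remaining 1 GB)
235 GB → tape 4 (remaining 6 GB)
208 GB → tape 3 (remaining 12 GB)
8 tapes × 800 GB = 6400 GB; used 5534 GB; unused 866 GB.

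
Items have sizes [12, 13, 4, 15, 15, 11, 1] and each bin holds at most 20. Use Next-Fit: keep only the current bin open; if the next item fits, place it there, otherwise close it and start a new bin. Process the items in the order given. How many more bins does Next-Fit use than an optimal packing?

Next-Fit: [12] [13,4] [15] [15] [11,1] → 5 bins.
5 items exceed 10 (half the capacity), and no two of those can share a bin, so at least 5 bins are needed.
So 5 is already optimal.

0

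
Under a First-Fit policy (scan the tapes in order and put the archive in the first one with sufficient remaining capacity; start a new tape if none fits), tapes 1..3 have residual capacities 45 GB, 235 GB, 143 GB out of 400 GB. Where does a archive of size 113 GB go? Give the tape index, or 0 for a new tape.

2

Tapes with room: tape 2 (235 GB), tape 3 (143 GB).
The first with room is tape 2.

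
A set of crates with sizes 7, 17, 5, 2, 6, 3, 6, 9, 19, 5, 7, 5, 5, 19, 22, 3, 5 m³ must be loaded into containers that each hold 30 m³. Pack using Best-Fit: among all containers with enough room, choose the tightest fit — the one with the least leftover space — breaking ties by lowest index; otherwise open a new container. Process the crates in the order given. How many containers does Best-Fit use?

6 containers

container 1: place 7 m³, 23 m³ left
container 1: place 17 m³, 6 m³ left
container 1: place 5 m³, 1 m³ left
container 2: place 2 m³, 28 m³ left
container 2: place 6 m³, 22 m³ left
container 2: place 3 m³, 19 m³ left
container 2: place 6 m³, 13 m³ left
container 2: place 9 m³, 4 m³ left
container 3: place 19 m³, 11 m³ left
container 3: place 5 m³, 6 m³ left
container 4: place 7 m³, 23 m³ left
container 3: place 5 m³, 1 m³ left
container 4: place 5 m³, 18 m³ left
container 5: place 19 m³, 11 m³ left
container 6: place 22 m³, 8 m³ left
container 2: place 3 m³, 1 m³ left
container 6: place 5 m³, 3 m³ left
Final containers: [7,17,5] [2,6,3,6,9,3] [19,5,5] [7,5] [19] [22,5].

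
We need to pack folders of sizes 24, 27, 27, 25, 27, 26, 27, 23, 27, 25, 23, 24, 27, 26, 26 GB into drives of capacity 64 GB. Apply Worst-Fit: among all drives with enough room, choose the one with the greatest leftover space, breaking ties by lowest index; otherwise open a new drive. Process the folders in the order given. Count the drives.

8 drives

drive 1: place 24 GB, 40 GB left
drive 1: place 27 GB, 13 GB left
drive 2: place 27 GB, 37 GB left
drive 2: place 25 GB, 12 GB left
drive 3: place 27 GB, 37 GB left
drive 3: place 26 GB, 11 GB left
drive 4: place 27 GB, 37 GB left
drive 4: place 23 GB, 14 GB left
drive 5: place 27 GB, 37 GB left
drive 5: place 25 GB, 12 GB left
drive 6: place 23 GB, 41 GB left
drive 6: place 24 GB, 17 GB left
drive 7: place 27 GB, 37 GB left
drive 7: place 26 GB, 11 GB left
drive 8: place 26 GB, 38 GB left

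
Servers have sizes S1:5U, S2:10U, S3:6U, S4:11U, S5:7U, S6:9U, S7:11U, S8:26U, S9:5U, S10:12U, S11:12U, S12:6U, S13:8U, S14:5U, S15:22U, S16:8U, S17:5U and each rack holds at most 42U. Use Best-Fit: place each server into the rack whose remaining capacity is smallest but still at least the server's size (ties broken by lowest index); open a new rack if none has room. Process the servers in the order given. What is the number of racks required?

5

Put S1 (5U) in rack 1; 37U remain.
Put S2 (10U) in rack 1; 27U remain.
Put S3 (6U) in rack 1; 21U remain.
Put S4 (11U) in rack 1; 10U remain.
Put S5 (7U) in rack 1; 3U remain.
Put S6 (9U) in rack 2; 33U remain.
Put S7 (11U) in rack 2; 22U remain.
Put S8 (26U) in rack 3; 16U remain.
Put S9 (5U) in rack 3; 11U remain.
Put S10 (12U) in rack 2; 10U remain.
Put S11 (12U) in rack 4; 30U remain.
Put S12 (6U) in rack 2; 4U remain.
Put S13 (8U) in rack 3; 3U remain.
Put S14 (5U) in rack 4; 25U remain.
Put S15 (22U) in rack 4; 3U remain.
Put S16 (8U) in rack 5; 34U remain.
Put S17 (5U) in rack 5; 29U remain.
Final racks: [5,10,6,11,7] [9,11,12,6] [26,5,8] [12,5,22] [8,5].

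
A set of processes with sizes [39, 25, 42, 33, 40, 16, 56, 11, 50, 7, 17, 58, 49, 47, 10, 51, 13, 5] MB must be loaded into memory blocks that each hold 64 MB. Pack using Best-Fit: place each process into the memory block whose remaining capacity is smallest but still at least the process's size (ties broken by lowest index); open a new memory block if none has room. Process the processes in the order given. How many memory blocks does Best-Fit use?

39 MB → memory block 1 (remaining 25 MB)
25 MB → memory block 1 (remaining 0 MB)
42 MB → memory block 2 (remaining 22 MB)
33 MB → memory block 3 (remaining 31 MB)
40 MB → memory block 4 (remaining 24 MB)
16 MB → memory block 2 (remaining 6 MB)
56 MB → memory block 5 (remaining 8 MB)
11 MB → memory block 4 (remaining 13 MB)
50 MB → memory block 6 (remaining 14 MB)
7 MB → memory block 5 (remaining 1 MB)
17 MB → memory block 3 (remaining 14 MB)
58 MB → memory block 7 (remaining 6 MB)
49 MB → memory block 8 (remaining 15 MB)
47 MB → memory block 9 (remaining 17 MB)
10 MB → memory block 4 (remaining 3 MB)
51 MB → memory block 10 (remaining 13 MB)
13 MB → memory block 10 (remaining 0 MB)
5 MB → memory block 2 (remaining 1 MB)
Final memory blocks: [39,25] [42,16,5] [33,17] [40,11,10] [56,7] [50] [58] [49] [47] [51,13].

10 memory blocks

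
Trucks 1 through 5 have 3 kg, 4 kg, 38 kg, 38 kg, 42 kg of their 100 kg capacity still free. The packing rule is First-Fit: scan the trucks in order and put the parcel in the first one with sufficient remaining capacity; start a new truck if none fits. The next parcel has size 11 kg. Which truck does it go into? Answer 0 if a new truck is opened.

3

Trucks with room: truck 3 (38 kg), truck 4 (38 kg), truck 5 (42 kg).
The first with room is truck 3.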